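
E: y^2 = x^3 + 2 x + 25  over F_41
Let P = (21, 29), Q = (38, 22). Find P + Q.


P != Q, so use the chord formula.
s = (y2 - y1) / (x2 - x1) = (34) / (17) mod 41 = 2
x3 = s^2 - x1 - x2 mod 41 = 2^2 - 21 - 38 = 27
y3 = s (x1 - x3) - y1 mod 41 = 2 * (21 - 27) - 29 = 0

P + Q = (27, 0)


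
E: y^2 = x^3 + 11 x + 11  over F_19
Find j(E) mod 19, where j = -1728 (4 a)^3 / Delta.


Delta = -16(4 a^3 + 27 b^2) mod 19 = 9
-1728 * (4 a)^3 = -1728 * (4*11)^3 mod 19 = 7
j = 7 * 9^(-1) mod 19 = 5

j = 5 (mod 19)


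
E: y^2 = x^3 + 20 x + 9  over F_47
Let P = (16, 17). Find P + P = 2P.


Doubling: s = (3 x1^2 + a) / (2 y1)
s = (3*16^2 + 20) / (2*17) mod 47 = 37
x3 = s^2 - 2 x1 mod 47 = 37^2 - 2*16 = 21
y3 = s (x1 - x3) - y1 mod 47 = 37 * (16 - 21) - 17 = 33

2P = (21, 33)


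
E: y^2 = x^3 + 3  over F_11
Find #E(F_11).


For each x in F_11, count y with y^2 = x^3 + 0 x + 3 mod 11:
  x = 0: RHS = 3, y in [5, 6]  -> 2 point(s)
  x = 1: RHS = 4, y in [2, 9]  -> 2 point(s)
  x = 2: RHS = 0, y in [0]  -> 1 point(s)
  x = 4: RHS = 1, y in [1, 10]  -> 2 point(s)
  x = 7: RHS = 5, y in [4, 7]  -> 2 point(s)
  x = 8: RHS = 9, y in [3, 8]  -> 2 point(s)
Affine points: 11. Add the point at infinity: total = 12.

#E(F_11) = 12


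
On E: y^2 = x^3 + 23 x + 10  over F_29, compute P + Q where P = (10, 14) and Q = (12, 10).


P != Q, so use the chord formula.
s = (y2 - y1) / (x2 - x1) = (25) / (2) mod 29 = 27
x3 = s^2 - x1 - x2 mod 29 = 27^2 - 10 - 12 = 11
y3 = s (x1 - x3) - y1 mod 29 = 27 * (10 - 11) - 14 = 17

P + Q = (11, 17)


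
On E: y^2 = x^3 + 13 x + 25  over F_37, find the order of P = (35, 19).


Compute successive multiples of P until we hit O:
  1P = (35, 19)
  2P = (0, 5)
  3P = (14, 19)
  4P = (25, 18)
  5P = (24, 8)
  6P = (16, 0)
  7P = (24, 29)
  8P = (25, 19)
  ... (continuing to 12P)
  12P = O

ord(P) = 12


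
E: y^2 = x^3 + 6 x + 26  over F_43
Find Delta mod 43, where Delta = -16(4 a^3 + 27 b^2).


4 a^3 + 27 b^2 = 4*6^3 + 27*26^2 = 864 + 18252 = 19116
Delta = -16 * (19116) = -305856
Delta mod 43 = 3

Delta = 3 (mod 43)


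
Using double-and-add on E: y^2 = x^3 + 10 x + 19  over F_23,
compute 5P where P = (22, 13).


k = 5 = 101_2 (binary, LSB first: 101)
Double-and-add from P = (22, 13):
  bit 0 = 1: acc = O + (22, 13) = (22, 13)
  bit 1 = 0: acc unchanged = (22, 13)
  bit 2 = 1: acc = (22, 13) + (15, 5) = (15, 18)

5P = (15, 18)


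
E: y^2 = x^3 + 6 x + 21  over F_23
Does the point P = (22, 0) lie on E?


Check whether y^2 = x^3 + 6 x + 21 (mod 23) for (x, y) = (22, 0).
LHS: y^2 = 0^2 mod 23 = 0
RHS: x^3 + 6 x + 21 = 22^3 + 6*22 + 21 mod 23 = 14
LHS != RHS

No, not on the curve


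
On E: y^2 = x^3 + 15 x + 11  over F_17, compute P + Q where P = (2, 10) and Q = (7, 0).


P != Q, so use the chord formula.
s = (y2 - y1) / (x2 - x1) = (7) / (5) mod 17 = 15
x3 = s^2 - x1 - x2 mod 17 = 15^2 - 2 - 7 = 12
y3 = s (x1 - x3) - y1 mod 17 = 15 * (2 - 12) - 10 = 10

P + Q = (12, 10)


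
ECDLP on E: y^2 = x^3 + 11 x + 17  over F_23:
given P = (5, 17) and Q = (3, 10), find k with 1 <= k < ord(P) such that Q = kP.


Enumerate multiples of P until we hit Q = (3, 10):
  1P = (5, 17)
  2P = (19, 22)
  3P = (3, 10)
Match found at i = 3.

k = 3


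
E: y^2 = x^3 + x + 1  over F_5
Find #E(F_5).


For each x in F_5, count y with y^2 = x^3 + 1 x + 1 mod 5:
  x = 0: RHS = 1, y in [1, 4]  -> 2 point(s)
  x = 2: RHS = 1, y in [1, 4]  -> 2 point(s)
  x = 3: RHS = 1, y in [1, 4]  -> 2 point(s)
  x = 4: RHS = 4, y in [2, 3]  -> 2 point(s)
Affine points: 8. Add the point at infinity: total = 9.

#E(F_5) = 9


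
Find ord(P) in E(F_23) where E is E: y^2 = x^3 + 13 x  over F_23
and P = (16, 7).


Compute successive multiples of P until we hit O:
  1P = (16, 7)
  2P = (16, 16)
  3P = O

ord(P) = 3


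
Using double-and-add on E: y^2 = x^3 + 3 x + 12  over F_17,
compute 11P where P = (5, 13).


k = 11 = 1011_2 (binary, LSB first: 1101)
Double-and-add from P = (5, 13):
  bit 0 = 1: acc = O + (5, 13) = (5, 13)
  bit 1 = 1: acc = (5, 13) + (16, 5) = (11, 13)
  bit 2 = 0: acc unchanged = (11, 13)
  bit 3 = 1: acc = (11, 13) + (6, 5) = (8, 2)

11P = (8, 2)


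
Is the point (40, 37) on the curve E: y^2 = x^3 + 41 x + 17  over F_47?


Check whether y^2 = x^3 + 41 x + 17 (mod 47) for (x, y) = (40, 37).
LHS: y^2 = 37^2 mod 47 = 6
RHS: x^3 + 41 x + 17 = 40^3 + 41*40 + 17 mod 47 = 45
LHS != RHS

No, not on the curve


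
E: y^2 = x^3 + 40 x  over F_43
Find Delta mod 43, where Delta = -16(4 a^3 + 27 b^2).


4 a^3 + 27 b^2 = 4*40^3 + 27*0^2 = 256000 + 0 = 256000
Delta = -16 * (256000) = -4096000
Delta mod 43 = 8

Delta = 8 (mod 43)


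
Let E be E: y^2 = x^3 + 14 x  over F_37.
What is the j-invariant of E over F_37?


Delta = -16(4 a^3 + 27 b^2) mod 37 = 23
-1728 * (4 a)^3 = -1728 * (4*14)^3 mod 37 = 6
j = 6 * 23^(-1) mod 37 = 26

j = 26 (mod 37)


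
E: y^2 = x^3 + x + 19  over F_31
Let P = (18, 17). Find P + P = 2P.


Doubling: s = (3 x1^2 + a) / (2 y1)
s = (3*18^2 + 1) / (2*17) mod 31 = 4
x3 = s^2 - 2 x1 mod 31 = 4^2 - 2*18 = 11
y3 = s (x1 - x3) - y1 mod 31 = 4 * (18 - 11) - 17 = 11

2P = (11, 11)


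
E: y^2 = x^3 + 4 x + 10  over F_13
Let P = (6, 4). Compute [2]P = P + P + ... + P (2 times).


k = 2 = 10_2 (binary, LSB first: 01)
Double-and-add from P = (6, 4):
  bit 0 = 0: acc unchanged = O
  bit 1 = 1: acc = O + (2, 0) = (2, 0)

2P = (2, 0)


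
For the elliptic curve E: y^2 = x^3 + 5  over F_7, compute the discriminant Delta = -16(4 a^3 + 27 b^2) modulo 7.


4 a^3 + 27 b^2 = 4*0^3 + 27*5^2 = 0 + 675 = 675
Delta = -16 * (675) = -10800
Delta mod 7 = 1

Delta = 1 (mod 7)


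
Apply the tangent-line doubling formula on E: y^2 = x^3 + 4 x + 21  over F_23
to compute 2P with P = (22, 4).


Doubling: s = (3 x1^2 + a) / (2 y1)
s = (3*22^2 + 4) / (2*4) mod 23 = 21
x3 = s^2 - 2 x1 mod 23 = 21^2 - 2*22 = 6
y3 = s (x1 - x3) - y1 mod 23 = 21 * (22 - 6) - 4 = 10

2P = (6, 10)


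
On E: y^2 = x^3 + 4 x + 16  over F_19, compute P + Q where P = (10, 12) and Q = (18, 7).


P != Q, so use the chord formula.
s = (y2 - y1) / (x2 - x1) = (14) / (8) mod 19 = 16
x3 = s^2 - x1 - x2 mod 19 = 16^2 - 10 - 18 = 0
y3 = s (x1 - x3) - y1 mod 19 = 16 * (10 - 0) - 12 = 15

P + Q = (0, 15)


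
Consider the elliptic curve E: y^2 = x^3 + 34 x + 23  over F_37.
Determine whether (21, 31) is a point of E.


Check whether y^2 = x^3 + 34 x + 23 (mod 37) for (x, y) = (21, 31).
LHS: y^2 = 31^2 mod 37 = 36
RHS: x^3 + 34 x + 23 = 21^3 + 34*21 + 23 mod 37 = 8
LHS != RHS

No, not on the curve


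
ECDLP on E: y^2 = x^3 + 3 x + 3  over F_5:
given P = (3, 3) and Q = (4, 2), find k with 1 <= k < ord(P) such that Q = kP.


Enumerate multiples of P until we hit Q = (4, 2):
  1P = (3, 3)
  2P = (4, 2)
Match found at i = 2.

k = 2


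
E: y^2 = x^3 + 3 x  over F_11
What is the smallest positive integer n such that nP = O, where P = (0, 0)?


Compute successive multiples of P until we hit O:
  1P = (0, 0)
  2P = O

ord(P) = 2


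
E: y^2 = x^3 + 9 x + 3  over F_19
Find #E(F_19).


For each x in F_19, count y with y^2 = x^3 + 9 x + 3 mod 19:
  x = 3: RHS = 0, y in [0]  -> 1 point(s)
  x = 6: RHS = 7, y in [8, 11]  -> 2 point(s)
  x = 8: RHS = 17, y in [6, 13]  -> 2 point(s)
  x = 14: RHS = 4, y in [2, 17]  -> 2 point(s)
  x = 15: RHS = 17, y in [6, 13]  -> 2 point(s)
  x = 16: RHS = 6, y in [5, 14]  -> 2 point(s)
Affine points: 11. Add the point at infinity: total = 12.

#E(F_19) = 12


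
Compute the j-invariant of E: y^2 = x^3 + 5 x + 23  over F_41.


Delta = -16(4 a^3 + 27 b^2) mod 41 = 1
-1728 * (4 a)^3 = -1728 * (4*5)^3 mod 41 = 11
j = 11 * 1^(-1) mod 41 = 11

j = 11 (mod 41)


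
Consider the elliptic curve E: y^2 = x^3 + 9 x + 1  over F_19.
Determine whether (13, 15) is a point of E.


Check whether y^2 = x^3 + 9 x + 1 (mod 19) for (x, y) = (13, 15).
LHS: y^2 = 15^2 mod 19 = 16
RHS: x^3 + 9 x + 1 = 13^3 + 9*13 + 1 mod 19 = 16
LHS = RHS

Yes, on the curve


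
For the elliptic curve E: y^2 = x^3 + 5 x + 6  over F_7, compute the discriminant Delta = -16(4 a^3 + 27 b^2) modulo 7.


4 a^3 + 27 b^2 = 4*5^3 + 27*6^2 = 500 + 972 = 1472
Delta = -16 * (1472) = -23552
Delta mod 7 = 3

Delta = 3 (mod 7)


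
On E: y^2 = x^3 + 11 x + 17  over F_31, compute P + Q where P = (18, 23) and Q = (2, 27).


P != Q, so use the chord formula.
s = (y2 - y1) / (x2 - x1) = (4) / (15) mod 31 = 23
x3 = s^2 - x1 - x2 mod 31 = 23^2 - 18 - 2 = 13
y3 = s (x1 - x3) - y1 mod 31 = 23 * (18 - 13) - 23 = 30

P + Q = (13, 30)


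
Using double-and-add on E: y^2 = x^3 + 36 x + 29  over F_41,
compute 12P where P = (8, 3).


k = 12 = 1100_2 (binary, LSB first: 0011)
Double-and-add from P = (8, 3):
  bit 0 = 0: acc unchanged = O
  bit 1 = 0: acc unchanged = O
  bit 2 = 1: acc = O + (24, 11) = (24, 11)
  bit 3 = 1: acc = (24, 11) + (39, 20) = (21, 40)

12P = (21, 40)


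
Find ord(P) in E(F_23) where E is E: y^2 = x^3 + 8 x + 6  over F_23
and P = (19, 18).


Compute successive multiples of P until we hit O:
  1P = (19, 18)
  2P = (9, 18)
  3P = (18, 5)
  4P = (17, 8)
  5P = (12, 17)
  6P = (0, 11)
  7P = (20, 1)
  8P = (20, 22)
  ... (continuing to 15P)
  15P = O

ord(P) = 15


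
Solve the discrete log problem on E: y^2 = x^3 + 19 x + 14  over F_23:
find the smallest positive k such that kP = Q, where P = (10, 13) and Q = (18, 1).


Enumerate multiples of P until we hit Q = (18, 1):
  1P = (10, 13)
  2P = (4, 4)
  3P = (17, 11)
  4P = (5, 2)
  5P = (11, 17)
  6P = (18, 1)
Match found at i = 6.

k = 6


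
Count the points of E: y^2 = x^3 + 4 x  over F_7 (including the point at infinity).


For each x in F_7, count y with y^2 = x^3 + 4 x + 0 mod 7:
  x = 0: RHS = 0, y in [0]  -> 1 point(s)
  x = 2: RHS = 2, y in [3, 4]  -> 2 point(s)
  x = 3: RHS = 4, y in [2, 5]  -> 2 point(s)
  x = 6: RHS = 2, y in [3, 4]  -> 2 point(s)
Affine points: 7. Add the point at infinity: total = 8.

#E(F_7) = 8


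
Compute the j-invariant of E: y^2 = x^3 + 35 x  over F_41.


Delta = -16(4 a^3 + 27 b^2) mod 41 = 7
-1728 * (4 a)^3 = -1728 * (4*35)^3 mod 41 = 1
j = 1 * 7^(-1) mod 41 = 6

j = 6 (mod 41)


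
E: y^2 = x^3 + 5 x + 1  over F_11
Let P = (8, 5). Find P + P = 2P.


Doubling: s = (3 x1^2 + a) / (2 y1)
s = (3*8^2 + 5) / (2*5) mod 11 = 1
x3 = s^2 - 2 x1 mod 11 = 1^2 - 2*8 = 7
y3 = s (x1 - x3) - y1 mod 11 = 1 * (8 - 7) - 5 = 7

2P = (7, 7)


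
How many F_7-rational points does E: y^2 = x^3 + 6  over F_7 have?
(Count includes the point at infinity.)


For each x in F_7, count y with y^2 = x^3 + 0 x + 6 mod 7:
  x = 1: RHS = 0, y in [0]  -> 1 point(s)
  x = 2: RHS = 0, y in [0]  -> 1 point(s)
  x = 4: RHS = 0, y in [0]  -> 1 point(s)
Affine points: 3. Add the point at infinity: total = 4.

#E(F_7) = 4


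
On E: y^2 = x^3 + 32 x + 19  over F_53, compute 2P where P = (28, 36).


Doubling: s = (3 x1^2 + a) / (2 y1)
s = (3*28^2 + 32) / (2*36) mod 53 = 39
x3 = s^2 - 2 x1 mod 53 = 39^2 - 2*28 = 34
y3 = s (x1 - x3) - y1 mod 53 = 39 * (28 - 34) - 36 = 48

2P = (34, 48)


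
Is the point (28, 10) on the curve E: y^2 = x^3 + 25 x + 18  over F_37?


Check whether y^2 = x^3 + 25 x + 18 (mod 37) for (x, y) = (28, 10).
LHS: y^2 = 10^2 mod 37 = 26
RHS: x^3 + 25 x + 18 = 28^3 + 25*28 + 18 mod 37 = 26
LHS = RHS

Yes, on the curve


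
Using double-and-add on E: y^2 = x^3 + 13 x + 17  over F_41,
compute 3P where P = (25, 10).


k = 3 = 11_2 (binary, LSB first: 11)
Double-and-add from P = (25, 10):
  bit 0 = 1: acc = O + (25, 10) = (25, 10)
  bit 1 = 1: acc = (25, 10) + (7, 0) = (25, 31)

3P = (25, 31)


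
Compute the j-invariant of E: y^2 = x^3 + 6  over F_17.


Delta = -16(4 a^3 + 27 b^2) mod 17 = 3
-1728 * (4 a)^3 = -1728 * (4*0)^3 mod 17 = 0
j = 0 * 3^(-1) mod 17 = 0

j = 0 (mod 17)


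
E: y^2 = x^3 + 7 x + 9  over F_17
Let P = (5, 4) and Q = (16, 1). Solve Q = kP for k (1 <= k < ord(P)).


Enumerate multiples of P until we hit Q = (16, 1):
  1P = (5, 4)
  2P = (9, 6)
  3P = (16, 16)
  4P = (0, 3)
  5P = (10, 12)
  6P = (10, 5)
  7P = (0, 14)
  8P = (16, 1)
Match found at i = 8.

k = 8


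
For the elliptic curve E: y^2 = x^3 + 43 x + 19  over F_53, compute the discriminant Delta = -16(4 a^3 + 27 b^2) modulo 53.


4 a^3 + 27 b^2 = 4*43^3 + 27*19^2 = 318028 + 9747 = 327775
Delta = -16 * (327775) = -5244400
Delta mod 53 = 3

Delta = 3 (mod 53)


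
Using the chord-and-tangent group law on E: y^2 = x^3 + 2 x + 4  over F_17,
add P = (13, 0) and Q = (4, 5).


P != Q, so use the chord formula.
s = (y2 - y1) / (x2 - x1) = (5) / (8) mod 17 = 7
x3 = s^2 - x1 - x2 mod 17 = 7^2 - 13 - 4 = 15
y3 = s (x1 - x3) - y1 mod 17 = 7 * (13 - 15) - 0 = 3

P + Q = (15, 3)


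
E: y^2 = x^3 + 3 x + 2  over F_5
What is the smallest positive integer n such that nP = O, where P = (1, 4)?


Compute successive multiples of P until we hit O:
  1P = (1, 4)
  2P = (2, 4)
  3P = (2, 1)
  4P = (1, 1)
  5P = O

ord(P) = 5


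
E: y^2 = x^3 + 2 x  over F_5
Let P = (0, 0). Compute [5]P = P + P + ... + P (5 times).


k = 5 = 101_2 (binary, LSB first: 101)
Double-and-add from P = (0, 0):
  bit 0 = 1: acc = O + (0, 0) = (0, 0)
  bit 1 = 0: acc unchanged = (0, 0)
  bit 2 = 1: acc = (0, 0) + O = (0, 0)

5P = (0, 0)


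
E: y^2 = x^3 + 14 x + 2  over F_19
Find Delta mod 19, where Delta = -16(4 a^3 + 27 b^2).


4 a^3 + 27 b^2 = 4*14^3 + 27*2^2 = 10976 + 108 = 11084
Delta = -16 * (11084) = -177344
Delta mod 19 = 2

Delta = 2 (mod 19)


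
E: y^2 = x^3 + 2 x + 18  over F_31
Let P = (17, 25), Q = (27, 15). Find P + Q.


P != Q, so use the chord formula.
s = (y2 - y1) / (x2 - x1) = (21) / (10) mod 31 = 30
x3 = s^2 - x1 - x2 mod 31 = 30^2 - 17 - 27 = 19
y3 = s (x1 - x3) - y1 mod 31 = 30 * (17 - 19) - 25 = 8

P + Q = (19, 8)


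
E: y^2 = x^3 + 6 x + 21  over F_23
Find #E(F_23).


For each x in F_23, count y with y^2 = x^3 + 6 x + 21 mod 23:
  x = 2: RHS = 18, y in [8, 15]  -> 2 point(s)
  x = 8: RHS = 6, y in [11, 12]  -> 2 point(s)
  x = 10: RHS = 0, y in [0]  -> 1 point(s)
  x = 12: RHS = 4, y in [2, 21]  -> 2 point(s)
  x = 15: RHS = 13, y in [6, 17]  -> 2 point(s)
  x = 16: RHS = 4, y in [2, 21]  -> 2 point(s)
  x = 18: RHS = 4, y in [2, 21]  -> 2 point(s)
  x = 19: RHS = 2, y in [5, 18]  -> 2 point(s)
  x = 21: RHS = 1, y in [1, 22]  -> 2 point(s)
Affine points: 17. Add the point at infinity: total = 18.

#E(F_23) = 18


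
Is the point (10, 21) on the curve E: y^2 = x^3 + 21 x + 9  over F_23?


Check whether y^2 = x^3 + 21 x + 9 (mod 23) for (x, y) = (10, 21).
LHS: y^2 = 21^2 mod 23 = 4
RHS: x^3 + 21 x + 9 = 10^3 + 21*10 + 9 mod 23 = 0
LHS != RHS

No, not on the curve


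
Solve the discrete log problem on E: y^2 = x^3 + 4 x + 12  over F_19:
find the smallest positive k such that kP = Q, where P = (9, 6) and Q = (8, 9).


Enumerate multiples of P until we hit Q = (8, 9):
  1P = (9, 6)
  2P = (1, 13)
  3P = (16, 12)
  4P = (18, 8)
  5P = (8, 9)
Match found at i = 5.

k = 5


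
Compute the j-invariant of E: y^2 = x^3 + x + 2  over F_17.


Delta = -16(4 a^3 + 27 b^2) mod 17 = 10
-1728 * (4 a)^3 = -1728 * (4*1)^3 mod 17 = 10
j = 10 * 10^(-1) mod 17 = 1

j = 1 (mod 17)


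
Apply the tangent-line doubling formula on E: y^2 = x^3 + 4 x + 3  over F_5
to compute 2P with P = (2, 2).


Doubling: s = (3 x1^2 + a) / (2 y1)
s = (3*2^2 + 4) / (2*2) mod 5 = 4
x3 = s^2 - 2 x1 mod 5 = 4^2 - 2*2 = 2
y3 = s (x1 - x3) - y1 mod 5 = 4 * (2 - 2) - 2 = 3

2P = (2, 3)


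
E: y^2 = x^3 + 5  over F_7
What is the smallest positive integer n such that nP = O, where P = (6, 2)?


Compute successive multiples of P until we hit O:
  1P = (6, 2)
  2P = (3, 2)
  3P = (5, 5)
  4P = (5, 2)
  5P = (3, 5)
  6P = (6, 5)
  7P = O

ord(P) = 7


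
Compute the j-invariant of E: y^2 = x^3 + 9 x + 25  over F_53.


Delta = -16(4 a^3 + 27 b^2) mod 53 = 19
-1728 * (4 a)^3 = -1728 * (4*9)^3 mod 53 = 18
j = 18 * 19^(-1) mod 53 = 40

j = 40 (mod 53)


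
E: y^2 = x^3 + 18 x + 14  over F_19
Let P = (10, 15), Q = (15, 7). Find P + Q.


P != Q, so use the chord formula.
s = (y2 - y1) / (x2 - x1) = (11) / (5) mod 19 = 6
x3 = s^2 - x1 - x2 mod 19 = 6^2 - 10 - 15 = 11
y3 = s (x1 - x3) - y1 mod 19 = 6 * (10 - 11) - 15 = 17

P + Q = (11, 17)


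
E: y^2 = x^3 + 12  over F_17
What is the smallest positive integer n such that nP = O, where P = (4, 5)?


Compute successive multiples of P until we hit O:
  1P = (4, 5)
  2P = (13, 13)
  3P = (1, 9)
  4P = (10, 3)
  5P = (5, 1)
  6P = (7, 7)
  7P = (14, 11)
  8P = (15, 2)
  ... (continuing to 18P)
  18P = O

ord(P) = 18


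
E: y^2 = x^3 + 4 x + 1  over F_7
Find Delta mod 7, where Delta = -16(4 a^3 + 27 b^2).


4 a^3 + 27 b^2 = 4*4^3 + 27*1^2 = 256 + 27 = 283
Delta = -16 * (283) = -4528
Delta mod 7 = 1

Delta = 1 (mod 7)


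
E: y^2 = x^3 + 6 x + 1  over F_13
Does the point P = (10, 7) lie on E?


Check whether y^2 = x^3 + 6 x + 1 (mod 13) for (x, y) = (10, 7).
LHS: y^2 = 7^2 mod 13 = 10
RHS: x^3 + 6 x + 1 = 10^3 + 6*10 + 1 mod 13 = 8
LHS != RHS

No, not on the curve


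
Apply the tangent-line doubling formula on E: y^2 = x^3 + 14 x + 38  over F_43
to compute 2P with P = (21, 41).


Doubling: s = (3 x1^2 + a) / (2 y1)
s = (3*21^2 + 14) / (2*41) mod 43 = 42
x3 = s^2 - 2 x1 mod 43 = 42^2 - 2*21 = 2
y3 = s (x1 - x3) - y1 mod 43 = 42 * (21 - 2) - 41 = 26

2P = (2, 26)


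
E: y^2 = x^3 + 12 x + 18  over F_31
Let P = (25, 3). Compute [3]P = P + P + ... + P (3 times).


k = 3 = 11_2 (binary, LSB first: 11)
Double-and-add from P = (25, 3):
  bit 0 = 1: acc = O + (25, 3) = (25, 3)
  bit 1 = 1: acc = (25, 3) + (9, 7) = (30, 6)

3P = (30, 6)


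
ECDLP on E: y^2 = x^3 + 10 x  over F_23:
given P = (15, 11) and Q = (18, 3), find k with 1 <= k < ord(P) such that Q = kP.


Enumerate multiples of P until we hit Q = (18, 3):
  1P = (15, 11)
  2P = (18, 20)
  3P = (22, 14)
  4P = (12, 10)
  5P = (14, 20)
  6P = (6, 0)
  7P = (14, 3)
  8P = (12, 13)
  9P = (22, 9)
  10P = (18, 3)
Match found at i = 10.

k = 10


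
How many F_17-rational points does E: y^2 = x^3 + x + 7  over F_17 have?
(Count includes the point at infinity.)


For each x in F_17, count y with y^2 = x^3 + 1 x + 7 mod 17:
  x = 1: RHS = 9, y in [3, 14]  -> 2 point(s)
  x = 2: RHS = 0, y in [0]  -> 1 point(s)
  x = 5: RHS = 1, y in [1, 16]  -> 2 point(s)
  x = 6: RHS = 8, y in [5, 12]  -> 2 point(s)
  x = 7: RHS = 0, y in [0]  -> 1 point(s)
  x = 8: RHS = 0, y in [0]  -> 1 point(s)
  x = 12: RHS = 13, y in [8, 9]  -> 2 point(s)
Affine points: 11. Add the point at infinity: total = 12.

#E(F_17) = 12


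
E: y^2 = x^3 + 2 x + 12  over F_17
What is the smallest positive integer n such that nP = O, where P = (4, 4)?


Compute successive multiples of P until we hit O:
  1P = (4, 4)
  2P = (13, 12)
  3P = (1, 10)
  4P = (16, 3)
  5P = (12, 8)
  6P = (14, 8)
  7P = (8, 8)
  8P = (6, 11)
  ... (continuing to 18P)
  18P = O

ord(P) = 18


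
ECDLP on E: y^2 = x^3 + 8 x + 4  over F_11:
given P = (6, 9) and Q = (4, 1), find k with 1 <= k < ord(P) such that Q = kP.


Enumerate multiples of P until we hit Q = (4, 1):
  1P = (6, 9)
  2P = (4, 10)
  3P = (4, 1)
Match found at i = 3.

k = 3


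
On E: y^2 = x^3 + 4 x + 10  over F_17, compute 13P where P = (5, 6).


k = 13 = 1101_2 (binary, LSB first: 1011)
Double-and-add from P = (5, 6):
  bit 0 = 1: acc = O + (5, 6) = (5, 6)
  bit 1 = 0: acc unchanged = (5, 6)
  bit 2 = 1: acc = (5, 6) + (12, 16) = (1, 7)
  bit 3 = 1: acc = (1, 7) + (2, 14) = (12, 1)

13P = (12, 1)


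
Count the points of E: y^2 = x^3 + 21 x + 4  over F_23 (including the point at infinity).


For each x in F_23, count y with y^2 = x^3 + 21 x + 4 mod 23:
  x = 0: RHS = 4, y in [2, 21]  -> 2 point(s)
  x = 1: RHS = 3, y in [7, 16]  -> 2 point(s)
  x = 2: RHS = 8, y in [10, 13]  -> 2 point(s)
  x = 3: RHS = 2, y in [5, 18]  -> 2 point(s)
  x = 5: RHS = 4, y in [2, 21]  -> 2 point(s)
  x = 6: RHS = 1, y in [1, 22]  -> 2 point(s)
  x = 9: RHS = 2, y in [5, 18]  -> 2 point(s)
  x = 10: RHS = 18, y in [8, 15]  -> 2 point(s)
  x = 11: RHS = 2, y in [5, 18]  -> 2 point(s)
  x = 12: RHS = 6, y in [11, 12]  -> 2 point(s)
  x = 13: RHS = 13, y in [6, 17]  -> 2 point(s)
  x = 14: RHS = 6, y in [11, 12]  -> 2 point(s)
  x = 18: RHS = 4, y in [2, 21]  -> 2 point(s)
  x = 20: RHS = 6, y in [11, 12]  -> 2 point(s)
  x = 21: RHS = 0, y in [0]  -> 1 point(s)
Affine points: 29. Add the point at infinity: total = 30.

#E(F_23) = 30


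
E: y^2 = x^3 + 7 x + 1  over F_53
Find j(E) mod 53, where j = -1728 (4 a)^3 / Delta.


Delta = -16(4 a^3 + 27 b^2) mod 53 = 35
-1728 * (4 a)^3 = -1728 * (4*7)^3 mod 53 = 51
j = 51 * 35^(-1) mod 53 = 6

j = 6 (mod 53)


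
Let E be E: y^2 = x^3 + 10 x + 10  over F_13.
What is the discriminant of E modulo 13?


4 a^3 + 27 b^2 = 4*10^3 + 27*10^2 = 4000 + 2700 = 6700
Delta = -16 * (6700) = -107200
Delta mod 13 = 11

Delta = 11 (mod 13)


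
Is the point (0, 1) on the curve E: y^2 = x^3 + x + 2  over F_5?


Check whether y^2 = x^3 + 1 x + 2 (mod 5) for (x, y) = (0, 1).
LHS: y^2 = 1^2 mod 5 = 1
RHS: x^3 + 1 x + 2 = 0^3 + 1*0 + 2 mod 5 = 2
LHS != RHS

No, not on the curve


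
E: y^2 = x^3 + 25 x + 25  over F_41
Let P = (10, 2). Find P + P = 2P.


Doubling: s = (3 x1^2 + a) / (2 y1)
s = (3*10^2 + 25) / (2*2) mod 41 = 30
x3 = s^2 - 2 x1 mod 41 = 30^2 - 2*10 = 19
y3 = s (x1 - x3) - y1 mod 41 = 30 * (10 - 19) - 2 = 15

2P = (19, 15)


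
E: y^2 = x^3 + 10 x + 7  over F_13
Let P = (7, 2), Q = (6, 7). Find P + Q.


P != Q, so use the chord formula.
s = (y2 - y1) / (x2 - x1) = (5) / (12) mod 13 = 8
x3 = s^2 - x1 - x2 mod 13 = 8^2 - 7 - 6 = 12
y3 = s (x1 - x3) - y1 mod 13 = 8 * (7 - 12) - 2 = 10

P + Q = (12, 10)


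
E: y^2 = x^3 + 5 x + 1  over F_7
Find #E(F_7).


For each x in F_7, count y with y^2 = x^3 + 5 x + 1 mod 7:
  x = 0: RHS = 1, y in [1, 6]  -> 2 point(s)
  x = 1: RHS = 0, y in [0]  -> 1 point(s)
  x = 3: RHS = 1, y in [1, 6]  -> 2 point(s)
  x = 4: RHS = 1, y in [1, 6]  -> 2 point(s)
  x = 5: RHS = 4, y in [2, 5]  -> 2 point(s)
  x = 6: RHS = 2, y in [3, 4]  -> 2 point(s)
Affine points: 11. Add the point at infinity: total = 12.

#E(F_7) = 12


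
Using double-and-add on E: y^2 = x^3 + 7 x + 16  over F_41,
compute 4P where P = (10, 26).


k = 4 = 100_2 (binary, LSB first: 001)
Double-and-add from P = (10, 26):
  bit 0 = 0: acc unchanged = O
  bit 1 = 0: acc unchanged = O
  bit 2 = 1: acc = O + (40, 7) = (40, 7)

4P = (40, 7)


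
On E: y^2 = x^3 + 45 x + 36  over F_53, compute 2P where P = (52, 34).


Doubling: s = (3 x1^2 + a) / (2 y1)
s = (3*52^2 + 45) / (2*34) mod 53 = 35
x3 = s^2 - 2 x1 mod 53 = 35^2 - 2*52 = 8
y3 = s (x1 - x3) - y1 mod 53 = 35 * (52 - 8) - 34 = 22

2P = (8, 22)


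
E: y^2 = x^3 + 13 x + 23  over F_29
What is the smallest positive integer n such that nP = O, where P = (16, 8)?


Compute successive multiples of P until we hit O:
  1P = (16, 8)
  2P = (2, 12)
  3P = (17, 13)
  4P = (21, 25)
  5P = (14, 22)
  6P = (19, 13)
  7P = (0, 9)
  8P = (7, 15)
  ... (continuing to 37P)
  37P = O

ord(P) = 37


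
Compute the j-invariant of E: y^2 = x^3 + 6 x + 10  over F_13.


Delta = -16(4 a^3 + 27 b^2) mod 13 = 7
-1728 * (4 a)^3 = -1728 * (4*6)^3 mod 13 = 5
j = 5 * 7^(-1) mod 13 = 10

j = 10 (mod 13)


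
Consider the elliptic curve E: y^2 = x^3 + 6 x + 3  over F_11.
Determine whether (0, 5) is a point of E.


Check whether y^2 = x^3 + 6 x + 3 (mod 11) for (x, y) = (0, 5).
LHS: y^2 = 5^2 mod 11 = 3
RHS: x^3 + 6 x + 3 = 0^3 + 6*0 + 3 mod 11 = 3
LHS = RHS

Yes, on the curve


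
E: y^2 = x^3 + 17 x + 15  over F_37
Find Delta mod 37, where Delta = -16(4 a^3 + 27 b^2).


4 a^3 + 27 b^2 = 4*17^3 + 27*15^2 = 19652 + 6075 = 25727
Delta = -16 * (25727) = -411632
Delta mod 37 = 30

Delta = 30 (mod 37)


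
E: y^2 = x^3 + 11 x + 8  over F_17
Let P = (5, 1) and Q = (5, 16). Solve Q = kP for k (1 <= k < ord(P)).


Enumerate multiples of P until we hit Q = (5, 16):
  1P = (5, 1)
  2P = (3, 0)
  3P = (5, 16)
Match found at i = 3.

k = 3


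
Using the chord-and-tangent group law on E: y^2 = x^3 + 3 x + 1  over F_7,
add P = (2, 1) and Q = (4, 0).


P != Q, so use the chord formula.
s = (y2 - y1) / (x2 - x1) = (6) / (2) mod 7 = 3
x3 = s^2 - x1 - x2 mod 7 = 3^2 - 2 - 4 = 3
y3 = s (x1 - x3) - y1 mod 7 = 3 * (2 - 3) - 1 = 3

P + Q = (3, 3)


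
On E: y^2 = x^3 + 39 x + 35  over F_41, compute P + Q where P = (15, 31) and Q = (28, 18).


P != Q, so use the chord formula.
s = (y2 - y1) / (x2 - x1) = (28) / (13) mod 41 = 40
x3 = s^2 - x1 - x2 mod 41 = 40^2 - 15 - 28 = 40
y3 = s (x1 - x3) - y1 mod 41 = 40 * (15 - 40) - 31 = 35

P + Q = (40, 35)


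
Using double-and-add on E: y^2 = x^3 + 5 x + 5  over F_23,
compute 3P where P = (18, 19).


k = 3 = 11_2 (binary, LSB first: 11)
Double-and-add from P = (18, 19):
  bit 0 = 1: acc = O + (18, 19) = (18, 19)
  bit 1 = 1: acc = (18, 19) + (18, 4) = O

3P = O


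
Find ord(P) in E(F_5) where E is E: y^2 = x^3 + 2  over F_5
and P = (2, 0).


Compute successive multiples of P until we hit O:
  1P = (2, 0)
  2P = O

ord(P) = 2


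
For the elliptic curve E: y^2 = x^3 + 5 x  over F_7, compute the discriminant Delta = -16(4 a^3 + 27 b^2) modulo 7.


4 a^3 + 27 b^2 = 4*5^3 + 27*0^2 = 500 + 0 = 500
Delta = -16 * (500) = -8000
Delta mod 7 = 1

Delta = 1 (mod 7)


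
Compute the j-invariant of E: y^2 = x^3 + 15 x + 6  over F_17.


Delta = -16(4 a^3 + 27 b^2) mod 17 = 5
-1728 * (4 a)^3 = -1728 * (4*15)^3 mod 17 = 5
j = 5 * 5^(-1) mod 17 = 1

j = 1 (mod 17)


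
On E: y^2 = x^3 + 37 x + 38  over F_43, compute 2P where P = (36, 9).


Doubling: s = (3 x1^2 + a) / (2 y1)
s = (3*36^2 + 37) / (2*9) mod 43 = 15
x3 = s^2 - 2 x1 mod 43 = 15^2 - 2*36 = 24
y3 = s (x1 - x3) - y1 mod 43 = 15 * (36 - 24) - 9 = 42

2P = (24, 42)


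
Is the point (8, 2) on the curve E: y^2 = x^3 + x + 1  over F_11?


Check whether y^2 = x^3 + 1 x + 1 (mod 11) for (x, y) = (8, 2).
LHS: y^2 = 2^2 mod 11 = 4
RHS: x^3 + 1 x + 1 = 8^3 + 1*8 + 1 mod 11 = 4
LHS = RHS

Yes, on the curve


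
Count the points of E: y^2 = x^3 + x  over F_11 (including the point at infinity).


For each x in F_11, count y with y^2 = x^3 + 1 x + 0 mod 11:
  x = 0: RHS = 0, y in [0]  -> 1 point(s)
  x = 5: RHS = 9, y in [3, 8]  -> 2 point(s)
  x = 7: RHS = 9, y in [3, 8]  -> 2 point(s)
  x = 8: RHS = 3, y in [5, 6]  -> 2 point(s)
  x = 9: RHS = 1, y in [1, 10]  -> 2 point(s)
  x = 10: RHS = 9, y in [3, 8]  -> 2 point(s)
Affine points: 11. Add the point at infinity: total = 12.

#E(F_11) = 12


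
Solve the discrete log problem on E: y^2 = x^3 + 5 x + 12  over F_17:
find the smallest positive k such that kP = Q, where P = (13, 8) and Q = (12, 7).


Enumerate multiples of P until we hit Q = (12, 7):
  1P = (13, 8)
  2P = (12, 7)
Match found at i = 2.

k = 2


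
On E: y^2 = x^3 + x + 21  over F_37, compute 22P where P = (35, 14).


k = 22 = 10110_2 (binary, LSB first: 01101)
Double-and-add from P = (35, 14):
  bit 0 = 0: acc unchanged = O
  bit 1 = 1: acc = O + (7, 36) = (7, 36)
  bit 2 = 1: acc = (7, 36) + (23, 1) = (18, 32)
  bit 3 = 0: acc unchanged = (18, 32)
  bit 4 = 1: acc = (18, 32) + (33, 29) = (26, 14)

22P = (26, 14)


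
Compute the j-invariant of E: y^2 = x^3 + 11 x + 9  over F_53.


Delta = -16(4 a^3 + 27 b^2) mod 53 = 28
-1728 * (4 a)^3 = -1728 * (4*11)^3 mod 53 = 8
j = 8 * 28^(-1) mod 53 = 23

j = 23 (mod 53)


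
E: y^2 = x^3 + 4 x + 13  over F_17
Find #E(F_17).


For each x in F_17, count y with y^2 = x^3 + 4 x + 13 mod 17:
  x = 0: RHS = 13, y in [8, 9]  -> 2 point(s)
  x = 1: RHS = 1, y in [1, 16]  -> 2 point(s)
  x = 3: RHS = 1, y in [1, 16]  -> 2 point(s)
  x = 4: RHS = 8, y in [5, 12]  -> 2 point(s)
  x = 6: RHS = 15, y in [7, 10]  -> 2 point(s)
  x = 8: RHS = 13, y in [8, 9]  -> 2 point(s)
  x = 9: RHS = 13, y in [8, 9]  -> 2 point(s)
  x = 10: RHS = 16, y in [4, 13]  -> 2 point(s)
  x = 12: RHS = 4, y in [2, 15]  -> 2 point(s)
  x = 13: RHS = 1, y in [1, 16]  -> 2 point(s)
  x = 14: RHS = 8, y in [5, 12]  -> 2 point(s)
  x = 16: RHS = 8, y in [5, 12]  -> 2 point(s)
Affine points: 24. Add the point at infinity: total = 25.

#E(F_17) = 25


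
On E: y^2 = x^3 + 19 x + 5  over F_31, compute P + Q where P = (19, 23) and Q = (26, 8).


P != Q, so use the chord formula.
s = (y2 - y1) / (x2 - x1) = (16) / (7) mod 31 = 20
x3 = s^2 - x1 - x2 mod 31 = 20^2 - 19 - 26 = 14
y3 = s (x1 - x3) - y1 mod 31 = 20 * (19 - 14) - 23 = 15

P + Q = (14, 15)


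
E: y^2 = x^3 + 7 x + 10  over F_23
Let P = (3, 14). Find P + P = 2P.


Doubling: s = (3 x1^2 + a) / (2 y1)
s = (3*3^2 + 7) / (2*14) mod 23 = 16
x3 = s^2 - 2 x1 mod 23 = 16^2 - 2*3 = 20
y3 = s (x1 - x3) - y1 mod 23 = 16 * (3 - 20) - 14 = 13

2P = (20, 13)


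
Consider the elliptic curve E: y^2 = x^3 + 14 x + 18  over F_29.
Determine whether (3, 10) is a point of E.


Check whether y^2 = x^3 + 14 x + 18 (mod 29) for (x, y) = (3, 10).
LHS: y^2 = 10^2 mod 29 = 13
RHS: x^3 + 14 x + 18 = 3^3 + 14*3 + 18 mod 29 = 0
LHS != RHS

No, not on the curve


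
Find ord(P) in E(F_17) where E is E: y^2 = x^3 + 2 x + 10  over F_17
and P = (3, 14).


Compute successive multiples of P until we hit O:
  1P = (3, 14)
  2P = (15, 10)
  3P = (1, 8)
  4P = (5, 14)
  5P = (9, 3)
  6P = (6, 0)
  7P = (9, 14)
  8P = (5, 3)
  ... (continuing to 12P)
  12P = O

ord(P) = 12


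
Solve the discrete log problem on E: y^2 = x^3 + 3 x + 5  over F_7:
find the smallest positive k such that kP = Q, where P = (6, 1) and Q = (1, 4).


Enumerate multiples of P until we hit Q = (1, 4):
  1P = (6, 1)
  2P = (4, 5)
  3P = (1, 3)
  4P = (1, 4)
Match found at i = 4.

k = 4


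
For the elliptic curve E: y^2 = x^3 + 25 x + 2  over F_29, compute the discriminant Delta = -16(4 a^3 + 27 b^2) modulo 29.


4 a^3 + 27 b^2 = 4*25^3 + 27*2^2 = 62500 + 108 = 62608
Delta = -16 * (62608) = -1001728
Delta mod 29 = 19

Delta = 19 (mod 29)


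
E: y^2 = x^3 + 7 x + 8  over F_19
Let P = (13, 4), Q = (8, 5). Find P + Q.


P != Q, so use the chord formula.
s = (y2 - y1) / (x2 - x1) = (1) / (14) mod 19 = 15
x3 = s^2 - x1 - x2 mod 19 = 15^2 - 13 - 8 = 14
y3 = s (x1 - x3) - y1 mod 19 = 15 * (13 - 14) - 4 = 0

P + Q = (14, 0)


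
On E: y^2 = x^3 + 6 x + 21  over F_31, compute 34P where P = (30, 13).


k = 34 = 100010_2 (binary, LSB first: 010001)
Double-and-add from P = (30, 13):
  bit 0 = 0: acc unchanged = O
  bit 1 = 1: acc = O + (4, 27) = (4, 27)
  bit 2 = 0: acc unchanged = (4, 27)
  bit 3 = 0: acc unchanged = (4, 27)
  bit 4 = 0: acc unchanged = (4, 27)
  bit 5 = 1: acc = (4, 27) + (15, 18) = (16, 11)

34P = (16, 11)


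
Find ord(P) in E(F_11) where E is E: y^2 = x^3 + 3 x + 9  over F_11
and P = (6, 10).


Compute successive multiples of P until we hit O:
  1P = (6, 10)
  2P = (2, 10)
  3P = (3, 1)
  4P = (0, 8)
  5P = (10, 7)
  6P = (10, 4)
  7P = (0, 3)
  8P = (3, 10)
  ... (continuing to 11P)
  11P = O

ord(P) = 11


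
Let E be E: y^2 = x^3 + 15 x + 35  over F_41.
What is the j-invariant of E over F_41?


Delta = -16(4 a^3 + 27 b^2) mod 41 = 16
-1728 * (4 a)^3 = -1728 * (4*15)^3 mod 41 = 10
j = 10 * 16^(-1) mod 41 = 16

j = 16 (mod 41)


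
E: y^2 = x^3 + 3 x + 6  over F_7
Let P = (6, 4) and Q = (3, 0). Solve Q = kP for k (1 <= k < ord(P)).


Enumerate multiples of P until we hit Q = (3, 0):
  1P = (6, 4)
  2P = (3, 0)
Match found at i = 2.

k = 2


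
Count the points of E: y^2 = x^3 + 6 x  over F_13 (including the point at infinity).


For each x in F_13, count y with y^2 = x^3 + 6 x + 0 mod 13:
  x = 0: RHS = 0, y in [0]  -> 1 point(s)
  x = 4: RHS = 10, y in [6, 7]  -> 2 point(s)
  x = 5: RHS = 12, y in [5, 8]  -> 2 point(s)
  x = 8: RHS = 1, y in [1, 12]  -> 2 point(s)
  x = 9: RHS = 3, y in [4, 9]  -> 2 point(s)
Affine points: 9. Add the point at infinity: total = 10.

#E(F_13) = 10


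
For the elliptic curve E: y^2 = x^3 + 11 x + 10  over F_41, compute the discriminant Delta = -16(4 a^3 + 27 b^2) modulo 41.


4 a^3 + 27 b^2 = 4*11^3 + 27*10^2 = 5324 + 2700 = 8024
Delta = -16 * (8024) = -128384
Delta mod 41 = 28

Delta = 28 (mod 41)


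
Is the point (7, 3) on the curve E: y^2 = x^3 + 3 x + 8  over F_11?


Check whether y^2 = x^3 + 3 x + 8 (mod 11) for (x, y) = (7, 3).
LHS: y^2 = 3^2 mod 11 = 9
RHS: x^3 + 3 x + 8 = 7^3 + 3*7 + 8 mod 11 = 9
LHS = RHS

Yes, on the curve


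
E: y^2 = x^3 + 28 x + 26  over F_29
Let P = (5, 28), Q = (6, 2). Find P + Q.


P != Q, so use the chord formula.
s = (y2 - y1) / (x2 - x1) = (3) / (1) mod 29 = 3
x3 = s^2 - x1 - x2 mod 29 = 3^2 - 5 - 6 = 27
y3 = s (x1 - x3) - y1 mod 29 = 3 * (5 - 27) - 28 = 22

P + Q = (27, 22)


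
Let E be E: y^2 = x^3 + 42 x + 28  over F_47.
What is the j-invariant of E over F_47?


Delta = -16(4 a^3 + 27 b^2) mod 47 = 4
-1728 * (4 a)^3 = -1728 * (4*42)^3 mod 47 = 31
j = 31 * 4^(-1) mod 47 = 43

j = 43 (mod 47)


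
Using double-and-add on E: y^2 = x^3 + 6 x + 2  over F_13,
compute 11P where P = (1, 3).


k = 11 = 1011_2 (binary, LSB first: 1101)
Double-and-add from P = (1, 3):
  bit 0 = 1: acc = O + (1, 3) = (1, 3)
  bit 1 = 1: acc = (1, 3) + (10, 3) = (2, 10)
  bit 2 = 0: acc unchanged = (2, 10)
  bit 3 = 1: acc = (2, 10) + (8, 9) = (7, 6)

11P = (7, 6)


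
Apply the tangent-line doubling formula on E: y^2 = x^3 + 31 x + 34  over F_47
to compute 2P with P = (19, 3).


Doubling: s = (3 x1^2 + a) / (2 y1)
s = (3*19^2 + 31) / (2*3) mod 47 = 29
x3 = s^2 - 2 x1 mod 47 = 29^2 - 2*19 = 4
y3 = s (x1 - x3) - y1 mod 47 = 29 * (19 - 4) - 3 = 9

2P = (4, 9)


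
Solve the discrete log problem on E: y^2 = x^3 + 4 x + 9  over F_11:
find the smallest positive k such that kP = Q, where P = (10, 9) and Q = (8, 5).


Enumerate multiples of P until we hit Q = (8, 5):
  1P = (10, 9)
  2P = (3, 9)
  3P = (9, 2)
  4P = (8, 5)
Match found at i = 4.

k = 4


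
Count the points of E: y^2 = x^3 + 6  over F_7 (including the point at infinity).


For each x in F_7, count y with y^2 = x^3 + 0 x + 6 mod 7:
  x = 1: RHS = 0, y in [0]  -> 1 point(s)
  x = 2: RHS = 0, y in [0]  -> 1 point(s)
  x = 4: RHS = 0, y in [0]  -> 1 point(s)
Affine points: 3. Add the point at infinity: total = 4.

#E(F_7) = 4


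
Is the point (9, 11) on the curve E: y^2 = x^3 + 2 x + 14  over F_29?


Check whether y^2 = x^3 + 2 x + 14 (mod 29) for (x, y) = (9, 11).
LHS: y^2 = 11^2 mod 29 = 5
RHS: x^3 + 2 x + 14 = 9^3 + 2*9 + 14 mod 29 = 7
LHS != RHS

No, not on the curve


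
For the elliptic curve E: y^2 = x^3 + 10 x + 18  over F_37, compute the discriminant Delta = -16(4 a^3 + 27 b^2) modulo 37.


4 a^3 + 27 b^2 = 4*10^3 + 27*18^2 = 4000 + 8748 = 12748
Delta = -16 * (12748) = -203968
Delta mod 37 = 13

Delta = 13 (mod 37)


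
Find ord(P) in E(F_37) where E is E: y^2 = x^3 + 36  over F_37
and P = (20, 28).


Compute successive multiples of P until we hit O:
  1P = (20, 28)
  2P = (22, 19)
  3P = (6, 20)
  4P = (0, 31)
  5P = (21, 11)
  6P = (26, 0)
  7P = (21, 26)
  8P = (0, 6)
  ... (continuing to 12P)
  12P = O

ord(P) = 12


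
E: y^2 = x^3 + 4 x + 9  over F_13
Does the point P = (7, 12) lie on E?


Check whether y^2 = x^3 + 4 x + 9 (mod 13) for (x, y) = (7, 12).
LHS: y^2 = 12^2 mod 13 = 1
RHS: x^3 + 4 x + 9 = 7^3 + 4*7 + 9 mod 13 = 3
LHS != RHS

No, not on the curve


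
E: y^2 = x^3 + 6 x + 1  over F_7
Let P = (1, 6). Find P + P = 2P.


Doubling: s = (3 x1^2 + a) / (2 y1)
s = (3*1^2 + 6) / (2*6) mod 7 = 6
x3 = s^2 - 2 x1 mod 7 = 6^2 - 2*1 = 6
y3 = s (x1 - x3) - y1 mod 7 = 6 * (1 - 6) - 6 = 6

2P = (6, 6)


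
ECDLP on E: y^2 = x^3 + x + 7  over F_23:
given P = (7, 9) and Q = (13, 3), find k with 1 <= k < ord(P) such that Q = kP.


Enumerate multiples of P until we hit Q = (13, 3):
  1P = (7, 9)
  2P = (13, 3)
Match found at i = 2.

k = 2


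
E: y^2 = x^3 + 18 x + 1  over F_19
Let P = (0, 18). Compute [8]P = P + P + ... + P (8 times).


k = 8 = 1000_2 (binary, LSB first: 0001)
Double-and-add from P = (0, 18):
  bit 0 = 0: acc unchanged = O
  bit 1 = 0: acc unchanged = O
  bit 2 = 0: acc unchanged = O
  bit 3 = 1: acc = O + (18, 1) = (18, 1)

8P = (18, 1)


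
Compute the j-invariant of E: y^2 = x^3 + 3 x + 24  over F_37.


Delta = -16(4 a^3 + 27 b^2) mod 37 = 4
-1728 * (4 a)^3 = -1728 * (4*3)^3 mod 37 = 27
j = 27 * 4^(-1) mod 37 = 16

j = 16 (mod 37)


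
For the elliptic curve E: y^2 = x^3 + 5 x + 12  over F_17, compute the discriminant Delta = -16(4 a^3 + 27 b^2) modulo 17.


4 a^3 + 27 b^2 = 4*5^3 + 27*12^2 = 500 + 3888 = 4388
Delta = -16 * (4388) = -70208
Delta mod 17 = 2

Delta = 2 (mod 17)


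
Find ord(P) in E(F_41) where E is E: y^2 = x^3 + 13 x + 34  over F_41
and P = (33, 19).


Compute successive multiples of P until we hit O:
  1P = (33, 19)
  2P = (16, 22)
  3P = (17, 24)
  4P = (14, 34)
  5P = (12, 27)
  6P = (6, 0)
  7P = (12, 14)
  8P = (14, 7)
  ... (continuing to 12P)
  12P = O

ord(P) = 12


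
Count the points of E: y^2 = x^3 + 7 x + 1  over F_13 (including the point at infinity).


For each x in F_13, count y with y^2 = x^3 + 7 x + 1 mod 13:
  x = 0: RHS = 1, y in [1, 12]  -> 2 point(s)
  x = 1: RHS = 9, y in [3, 10]  -> 2 point(s)
  x = 2: RHS = 10, y in [6, 7]  -> 2 point(s)
  x = 3: RHS = 10, y in [6, 7]  -> 2 point(s)
  x = 6: RHS = 12, y in [5, 8]  -> 2 point(s)
  x = 7: RHS = 3, y in [4, 9]  -> 2 point(s)
  x = 8: RHS = 10, y in [6, 7]  -> 2 point(s)
  x = 9: RHS = 0, y in [0]  -> 1 point(s)
Affine points: 15. Add the point at infinity: total = 16.

#E(F_13) = 16


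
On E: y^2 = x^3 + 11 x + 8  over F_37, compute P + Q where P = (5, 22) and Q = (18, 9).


P != Q, so use the chord formula.
s = (y2 - y1) / (x2 - x1) = (24) / (13) mod 37 = 36
x3 = s^2 - x1 - x2 mod 37 = 36^2 - 5 - 18 = 15
y3 = s (x1 - x3) - y1 mod 37 = 36 * (5 - 15) - 22 = 25

P + Q = (15, 25)


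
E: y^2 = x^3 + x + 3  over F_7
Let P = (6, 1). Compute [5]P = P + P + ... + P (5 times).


k = 5 = 101_2 (binary, LSB first: 101)
Double-and-add from P = (6, 1):
  bit 0 = 1: acc = O + (6, 1) = (6, 1)
  bit 1 = 0: acc unchanged = (6, 1)
  bit 2 = 1: acc = (6, 1) + (6, 1) = (6, 6)

5P = (6, 6)


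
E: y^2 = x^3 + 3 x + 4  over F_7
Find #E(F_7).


For each x in F_7, count y with y^2 = x^3 + 3 x + 4 mod 7:
  x = 0: RHS = 4, y in [2, 5]  -> 2 point(s)
  x = 1: RHS = 1, y in [1, 6]  -> 2 point(s)
  x = 2: RHS = 4, y in [2, 5]  -> 2 point(s)
  x = 5: RHS = 4, y in [2, 5]  -> 2 point(s)
  x = 6: RHS = 0, y in [0]  -> 1 point(s)
Affine points: 9. Add the point at infinity: total = 10.

#E(F_7) = 10


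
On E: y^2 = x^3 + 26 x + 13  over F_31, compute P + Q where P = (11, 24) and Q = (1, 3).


P != Q, so use the chord formula.
s = (y2 - y1) / (x2 - x1) = (10) / (21) mod 31 = 30
x3 = s^2 - x1 - x2 mod 31 = 30^2 - 11 - 1 = 20
y3 = s (x1 - x3) - y1 mod 31 = 30 * (11 - 20) - 24 = 16

P + Q = (20, 16)


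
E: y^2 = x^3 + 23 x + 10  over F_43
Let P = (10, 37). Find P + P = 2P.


Doubling: s = (3 x1^2 + a) / (2 y1)
s = (3*10^2 + 23) / (2*37) mod 43 = 34
x3 = s^2 - 2 x1 mod 43 = 34^2 - 2*10 = 18
y3 = s (x1 - x3) - y1 mod 43 = 34 * (10 - 18) - 37 = 35

2P = (18, 35)


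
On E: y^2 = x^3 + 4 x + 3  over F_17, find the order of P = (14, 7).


Compute successive multiples of P until we hit O:
  1P = (14, 7)
  2P = (7, 0)
  3P = (14, 10)
  4P = O

ord(P) = 4


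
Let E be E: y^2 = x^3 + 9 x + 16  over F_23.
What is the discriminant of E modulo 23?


4 a^3 + 27 b^2 = 4*9^3 + 27*16^2 = 2916 + 6912 = 9828
Delta = -16 * (9828) = -157248
Delta mod 23 = 3

Delta = 3 (mod 23)


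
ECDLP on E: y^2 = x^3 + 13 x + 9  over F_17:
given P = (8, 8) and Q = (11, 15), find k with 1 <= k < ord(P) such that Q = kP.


Enumerate multiples of P until we hit Q = (11, 15):
  1P = (8, 8)
  2P = (2, 3)
  3P = (11, 15)
Match found at i = 3.

k = 3


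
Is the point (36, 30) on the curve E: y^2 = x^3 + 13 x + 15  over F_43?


Check whether y^2 = x^3 + 13 x + 15 (mod 43) for (x, y) = (36, 30).
LHS: y^2 = 30^2 mod 43 = 40
RHS: x^3 + 13 x + 15 = 36^3 + 13*36 + 15 mod 43 = 11
LHS != RHS

No, not on the curve
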